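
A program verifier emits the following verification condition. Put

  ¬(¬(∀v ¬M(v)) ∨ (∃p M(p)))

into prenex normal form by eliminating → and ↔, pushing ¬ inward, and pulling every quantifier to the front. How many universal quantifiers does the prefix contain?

Push ¬ through the quantifiers and connectives to reach negation normal form:
  (∀v ¬M(v)) ∧ (∀p ¬M(p))
All bound variables are already distinct, so no renaming is needed.
Extract every quantifier outward, since the variables are now distinct and don't occur free across branches:
  ∀v ∀p (¬M(v) ∧ ¬M(p))
The prefix is ∀v ∀p: 2 universal, 0 existential.

2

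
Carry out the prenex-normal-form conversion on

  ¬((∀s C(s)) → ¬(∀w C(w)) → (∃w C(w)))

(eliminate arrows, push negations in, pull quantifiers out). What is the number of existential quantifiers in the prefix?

1

Rewrite implications/biconditionals: A → B as ¬A ∨ B.
  ¬(¬(∀s C(s)) ∨ ¬¬(∀w C(w)) ∨ (∃w C(w)))
Drive negations inward (¬∀x A ≡ ∃x ¬A, ¬∃x A ≡ ∀x ¬A, De Morgan for ∧/∨):
  (∀s C(s)) ∧ (∃w ¬C(w)) ∧ (∀w ¬C(w))
Rename bound variables to avoid capture: w↦z.
  (∀s C(s)) ∧ (∃w ¬C(w)) ∧ (∀z ¬C(z))
Pull the quantifiers to the front (each side's bound variable is not free in the other side):
  ∀s ∃w ∀z (C(s) ∧ ¬C(w) ∧ ¬C(z))
The prefix is ∀s ∃w ∀z: 2 universal, 1 existential.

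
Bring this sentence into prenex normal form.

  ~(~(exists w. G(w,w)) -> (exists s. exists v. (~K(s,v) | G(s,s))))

First replace A → B with ¬A ∨ B.
  ~(~~(exists w. G(w,w)) | (exists s. exists v. (~K(s,v) | G(s,s))))
Push ¬ through the quantifiers and connectives to reach negation normal form:
  (forall w. ~G(w,w)) & (forall s. forall v. (K(s,v) & ~G(s,s)))
All bound variables are already distinct, so no renaming is needed.
Pull the quantifiers to the front (each side's bound variable is not free in the other side):
  forall w. forall s. forall v. (~G(w,w) & K(s,v) & ~G(s,s))

forall w. forall s. forall v. (~G(w,w) & K(s,v) & ~G(s,s))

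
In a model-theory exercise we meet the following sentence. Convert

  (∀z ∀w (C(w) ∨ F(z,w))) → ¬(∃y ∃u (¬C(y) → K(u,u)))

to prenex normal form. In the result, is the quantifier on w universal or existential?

existential

Eliminate → and ↔ using ¬ and ∨.
  ¬(∀z ∀w (C(w) ∨ F(z,w))) ∨ ¬(∃y ∃u (¬¬C(y) ∨ K(u,u)))
Push ¬ through the quantifiers and connectives to reach negation normal form:
  (∃z ∃w (¬C(w) ∧ ¬F(z,w))) ∨ (∀y ∀u (¬C(y) ∧ ¬K(u,u)))
Finally move all quantifiers to the prefix:
  ∃z ∃w ∀y ∀u (¬C(w) ∧ ¬F(z,w) ∨ ¬C(y) ∧ ¬K(u,u))
The quantifier ∀w sits under an odd number of negations (counting the antecedent side of each →), so it flips to ∃w.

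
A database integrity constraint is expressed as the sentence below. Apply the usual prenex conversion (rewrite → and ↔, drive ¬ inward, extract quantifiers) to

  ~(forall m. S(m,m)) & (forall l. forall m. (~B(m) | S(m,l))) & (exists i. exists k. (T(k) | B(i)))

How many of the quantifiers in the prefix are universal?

2

Push ¬ through the quantifiers and connectives to reach negation normal form:
  (exists m. ~S(m,m)) & (forall l. forall m. (~B(m) | S(m,l))) & (exists i. exists k. (T(k) | B(i)))
Standardize variables apart so no two quantifiers bind the same name: m↦w1.
  (exists m. ~S(m,m)) & (forall l. forall w1. (~B(w1) | S(w1,l))) & (exists i. exists k. (T(k) | B(i)))
Pull the quantifiers to the front (each side's bound variable is not free in the other side):
  exists m. forall l. forall w1. exists i. exists k. (~S(m,m) & (~B(w1) | S(w1,l)) & (T(k) | B(i)))
The prefix is exists m forall l forall w1 exists i exists k: 2 universal, 3 existential.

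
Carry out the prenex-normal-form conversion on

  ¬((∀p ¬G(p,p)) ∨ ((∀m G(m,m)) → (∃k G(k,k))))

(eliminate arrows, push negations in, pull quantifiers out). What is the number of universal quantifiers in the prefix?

Eliminate → and ↔ using ¬ and ∨.
  ¬((∀p ¬G(p,p)) ∨ ¬(∀m G(m,m)) ∨ (∃k G(k,k)))
Push ¬ through the quantifiers and connectives to reach negation normal form:
  (∃p G(p,p)) ∧ (∀m G(m,m)) ∧ (∀k ¬G(k,k))
All bound variables are already distinct, so no renaming is needed.
Finally move all quantifiers to the prefix:
  ∃p ∀m ∀k (G(p,p) ∧ G(m,m) ∧ ¬G(k,k))
The prefix is ∃p ∀m ∀k: 2 universal, 1 existential.

2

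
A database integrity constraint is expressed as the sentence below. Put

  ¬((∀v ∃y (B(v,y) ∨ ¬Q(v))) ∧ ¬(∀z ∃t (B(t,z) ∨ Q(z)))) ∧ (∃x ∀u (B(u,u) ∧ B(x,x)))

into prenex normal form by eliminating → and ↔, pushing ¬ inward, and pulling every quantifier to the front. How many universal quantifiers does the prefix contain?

Push ¬ through the quantifiers and connectives to reach negation normal form:
  ((∃v ∀y (¬B(v,y) ∧ Q(v))) ∨ (∀z ∃t (B(t,z) ∨ Q(z)))) ∧ (∃x ∀u (B(u,u) ∧ B(x,x)))
Extract every quantifier outward, since the variables are now distinct and don't occur free across branches:
  ∃v ∀y ∀z ∃t ∃x ∀u ((¬B(v,y) ∧ Q(v) ∨ B(t,z) ∨ Q(z)) ∧ B(u,u) ∧ B(x,x))
The prefix is ∃v ∀y ∀z ∃t ∃x ∀u: 3 universal, 3 existential.

3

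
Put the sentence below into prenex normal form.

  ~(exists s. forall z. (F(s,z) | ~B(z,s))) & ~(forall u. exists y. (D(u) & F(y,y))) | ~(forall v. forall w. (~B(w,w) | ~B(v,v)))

Push ¬ through the quantifiers and connectives to reach negation normal form:
  (forall s. exists z. (~F(s,z) & B(z,s))) & (exists u. forall y. (~D(u) | ~F(y,y))) | (exists v. exists w. (B(w,w) & B(v,v)))
All bound variables are already distinct, so no renaming is needed.
Finally move all quantifiers to the prefix:
  forall s. exists z. exists u. forall y. exists v. exists w. (~F(s,z) & B(z,s) & (~D(u) | ~F(y,y)) | B(w,w) & B(v,v))

forall s. exists z. exists u. forall y. exists v. exists w. (~F(s,z) & B(z,s) & (~D(u) | ~F(y,y)) | B(w,w) & B(v,v))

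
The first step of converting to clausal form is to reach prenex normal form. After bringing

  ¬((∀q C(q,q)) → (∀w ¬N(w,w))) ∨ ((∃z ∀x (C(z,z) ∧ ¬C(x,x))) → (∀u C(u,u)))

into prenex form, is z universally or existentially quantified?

universal

First replace A → B with ¬A ∨ B.
  ¬(¬(∀q C(q,q)) ∨ (∀w ¬N(w,w))) ∨ ¬(∃z ∀x (C(z,z) ∧ ¬C(x,x))) ∨ (∀u C(u,u))
Move each ¬ inward, flipping quantifiers it crosses:
  (∀q C(q,q)) ∧ (∃w N(w,w)) ∨ (∀z ∃x (¬C(z,z) ∨ C(x,x))) ∨ (∀u C(u,u))
Extract every quantifier outward, since the variables are now distinct and don't occur free across branches:
  ∀q ∃w ∀z ∃x ∀u (C(q,q) ∧ N(w,w) ∨ ¬C(z,z) ∨ C(x,x) ∨ C(u,u))
The quantifier ∃z sits under an odd number of negations (counting the antecedent side of each →), so it flips to ∀z.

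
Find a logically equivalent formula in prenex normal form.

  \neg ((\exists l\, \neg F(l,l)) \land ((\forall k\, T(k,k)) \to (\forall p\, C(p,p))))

First replace A → B with ¬A ∨ B.
  \neg ((\exists l\, \neg F(l,l)) \land (\neg (\forall k\, T(k,k)) \lor (\forall p\, C(p,p))))
Move each ¬ inward, flipping quantifiers it crosses:
  (\forall l\, F(l,l)) \lor (\forall k\, T(k,k)) \land (\exists p\, \neg C(p,p))
All bound variables are already distinct, so no renaming is needed.
Finally move all quantifiers to the prefix:
  \forall l\, \forall k\, \exists p\, (F(l,l) \lor T(k,k) \land \neg C(p,p))

\forall l\, \forall k\, \exists p\, (F(l,l) \lor T(k,k) \land \neg C(p,p))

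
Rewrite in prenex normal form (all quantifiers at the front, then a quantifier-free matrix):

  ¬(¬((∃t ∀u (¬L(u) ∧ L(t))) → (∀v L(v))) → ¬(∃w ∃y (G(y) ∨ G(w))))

∃t ∀u ∃v ∃w ∃y (¬L(u) ∧ L(t) ∧ ¬L(v) ∧ (G(y) ∨ G(w)))

First replace A → B with ¬A ∨ B.
  ¬(¬¬(¬(∃t ∀u (¬L(u) ∧ L(t))) ∨ (∀v L(v))) ∨ ¬(∃w ∃y (G(y) ∨ G(w))))
Push ¬ through the quantifiers and connectives to reach negation normal form:
  (∃t ∀u (¬L(u) ∧ L(t))) ∧ (∃v ¬L(v)) ∧ (∃w ∃y (G(y) ∨ G(w)))
All bound variables are already distinct, so no renaming is needed.
Pull the quantifiers to the front (each side's bound variable is not free in the other side):
  ∃t ∀u ∃v ∃w ∃y (¬L(u) ∧ L(t) ∧ ¬L(v) ∧ (G(y) ∨ G(w)))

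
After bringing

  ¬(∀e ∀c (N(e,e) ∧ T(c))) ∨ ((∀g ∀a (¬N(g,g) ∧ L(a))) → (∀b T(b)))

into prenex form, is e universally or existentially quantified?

existential

Rewrite implications/biconditionals: A → B as ¬A ∨ B.
  ¬(∀e ∀c (N(e,e) ∧ T(c))) ∨ ¬(∀g ∀a (¬N(g,g) ∧ L(a))) ∨ (∀b T(b))
Drive negations inward (¬∀x A ≡ ∃x ¬A, ¬∃x A ≡ ∀x ¬A, De Morgan for ∧/∨):
  (∃e ∃c (¬N(e,e) ∨ ¬T(c))) ∨ (∃g ∃a (N(g,g) ∨ ¬L(a))) ∨ (∀b T(b))
All bound variables are already distinct, so no renaming is needed.
Pull the quantifiers to the front (each side's bound variable is not free in the other side):
  ∃e ∃c ∃g ∃a ∀b (¬N(e,e) ∨ ¬T(c) ∨ N(g,g) ∨ ¬L(a) ∨ T(b))
The quantifier ∀e sits under an odd number of negations (counting the antecedent side of each →), so it flips to ∃e.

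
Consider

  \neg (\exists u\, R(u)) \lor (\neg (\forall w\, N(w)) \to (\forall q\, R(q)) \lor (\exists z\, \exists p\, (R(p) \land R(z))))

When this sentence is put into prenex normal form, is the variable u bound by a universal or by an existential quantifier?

Rewrite implications/biconditionals: A → B as ¬A ∨ B.
  \neg (\exists u\, R(u)) \lor \neg \neg (\forall w\, N(w)) \lor (\forall q\, R(q)) \lor (\exists z\, \exists p\, (R(p) \land R(z)))
Push ¬ through the quantifiers and connectives to reach negation normal form:
  (\forall u\, \neg R(u)) \lor (\forall w\, N(w)) \lor (\forall q\, R(q)) \lor (\exists z\, \exists p\, (R(p) \land R(z)))
Extract every quantifier outward, since the variables are now distinct and don't occur free across branches:
  \forall u\, \forall w\, \forall q\, \exists z\, \exists p\, (\neg R(u) \lor N(w) \lor R(q) \lor R(p) \land R(z))
The quantifier \exists u sits under an odd number of negations (counting the antecedent side of each →), so it flips to \forall u.

universal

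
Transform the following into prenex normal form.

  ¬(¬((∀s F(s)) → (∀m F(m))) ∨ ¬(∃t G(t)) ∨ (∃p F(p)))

First replace A → B with ¬A ∨ B.
  ¬(¬(¬(∀s F(s)) ∨ (∀m F(m))) ∨ ¬(∃t G(t)) ∨ (∃p F(p)))
Drive negations inward (¬∀x A ≡ ∃x ¬A, ¬∃x A ≡ ∀x ¬A, De Morgan for ∧/∨):
  ((∃s ¬F(s)) ∨ (∀m F(m))) ∧ (∃t G(t)) ∧ (∀p ¬F(p))
All bound variables are already distinct, so no renaming is needed.
Pull the quantifiers to the front (each side's bound variable is not free in the other side):
  ∃s ∀m ∃t ∀p ((¬F(s) ∨ F(m)) ∧ G(t) ∧ ¬F(p))

∃s ∀m ∃t ∀p ((¬F(s) ∨ F(m)) ∧ G(t) ∧ ¬F(p))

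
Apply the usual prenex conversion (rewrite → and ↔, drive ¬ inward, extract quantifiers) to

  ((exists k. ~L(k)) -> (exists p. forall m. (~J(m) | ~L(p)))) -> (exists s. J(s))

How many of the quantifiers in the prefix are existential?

3

First replace A → B with ¬A ∨ B.
  ~(~(exists k. ~L(k)) | (exists p. forall m. (~J(m) | ~L(p)))) | (exists s. J(s))
Move each ¬ inward, flipping quantifiers it crosses:
  (exists k. ~L(k)) & (forall p. exists m. (J(m) & L(p))) | (exists s. J(s))
All bound variables are already distinct, so no renaming is needed.
Extract every quantifier outward, since the variables are now distinct and don't occur free across branches:
  exists k. forall p. exists m. exists s. (~L(k) & J(m) & L(p) | J(s))
The prefix is exists k forall p exists m exists s: 1 universal, 3 existential.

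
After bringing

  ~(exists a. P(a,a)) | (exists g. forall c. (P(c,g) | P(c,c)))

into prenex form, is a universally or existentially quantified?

Move each ¬ inward, flipping quantifiers it crosses:
  (forall a. ~P(a,a)) | (exists g. forall c. (P(c,g) | P(c,c)))
Pull the quantifiers to the front (each side's bound variable is not free in the other side):
  forall a. exists g. forall c. (~P(a,a) | P(c,g) | P(c,c))
The quantifier exists a sits under an odd number of negations, so it flips to forall a.

universal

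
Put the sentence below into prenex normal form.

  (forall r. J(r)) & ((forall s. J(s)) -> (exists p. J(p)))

Rewrite implications/biconditionals: A → B as ¬A ∨ B.
  (forall r. J(r)) & (~(forall s. J(s)) | (exists p. J(p)))
Move each ¬ inward, flipping quantifiers it crosses:
  (forall r. J(r)) & ((exists s. ~J(s)) | (exists p. J(p)))
All bound variables are already distinct, so no renaming is needed.
Pull the quantifiers to the front (each side's bound variable is not free in the other side):
  forall r. exists s. exists p. (J(r) & (~J(s) | J(p)))

forall r. exists s. exists p. (J(r) & (~J(s) | J(p)))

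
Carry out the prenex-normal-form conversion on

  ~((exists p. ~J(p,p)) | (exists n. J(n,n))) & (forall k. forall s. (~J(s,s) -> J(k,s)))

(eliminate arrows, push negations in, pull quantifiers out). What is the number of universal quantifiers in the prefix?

4

Eliminate → and ↔ using ¬ and ∨.
  ~((exists p. ~J(p,p)) | (exists n. J(n,n))) & (forall k. forall s. (~~J(s,s) | J(k,s)))
Drive negations inward (¬∀x A ≡ ∃x ¬A, ¬∃x A ≡ ∀x ¬A, De Morgan for ∧/∨):
  (forall p. J(p,p)) & (forall n. ~J(n,n)) & (forall k. forall s. (J(s,s) | J(k,s)))
Finally move all quantifiers to the prefix:
  forall p. forall n. forall k. forall s. (J(p,p) & ~J(n,n) & (J(s,s) | J(k,s)))
The prefix is forall p forall n forall k forall s: 4 universal, 0 existential.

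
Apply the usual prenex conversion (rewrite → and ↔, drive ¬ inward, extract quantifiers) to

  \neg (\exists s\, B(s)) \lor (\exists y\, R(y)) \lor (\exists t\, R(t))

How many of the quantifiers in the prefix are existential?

Move each ¬ inward, flipping quantifiers it crosses:
  (\forall s\, \neg B(s)) \lor (\exists y\, R(y)) \lor (\exists t\, R(t))
All bound variables are already distinct, so no renaming is needed.
Pull the quantifiers to the front (each side's bound variable is not free in the other side):
  \forall s\, \exists y\, \exists t\, (\neg B(s) \lor R(y) \lor R(t))
The prefix is \forall s \exists y \exists t: 1 universal, 2 existential.

2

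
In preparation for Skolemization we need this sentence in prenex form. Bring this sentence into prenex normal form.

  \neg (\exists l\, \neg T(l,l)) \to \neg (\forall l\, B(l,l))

\exists l\, \exists y\, (\neg T(l,l) \lor \neg B(y,y))

Rewrite implications/biconditionals: A → B as ¬A ∨ B.
  \neg \neg (\exists l\, \neg T(l,l)) \lor \neg (\forall l\, B(l,l))
Move each ¬ inward, flipping quantifiers it crosses:
  (\exists l\, \neg T(l,l)) \lor (\exists l\, \neg B(l,l))
Give each quantifier a distinct variable: l↦y.
  (\exists l\, \neg T(l,l)) \lor (\exists y\, \neg B(y,y))
Extract every quantifier outward, since the variables are now distinct and don't occur free across branches:
  \exists l\, \exists y\, (\neg T(l,l) \lor \neg B(y,y))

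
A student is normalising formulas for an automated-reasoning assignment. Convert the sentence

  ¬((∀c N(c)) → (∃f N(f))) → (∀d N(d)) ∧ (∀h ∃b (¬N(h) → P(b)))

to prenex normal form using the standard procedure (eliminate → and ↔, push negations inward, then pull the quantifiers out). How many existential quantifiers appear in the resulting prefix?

Eliminate → and ↔ using ¬ and ∨.
  ¬¬(¬(∀c N(c)) ∨ (∃f N(f))) ∨ (∀d N(d)) ∧ (∀h ∃b (¬¬N(h) ∨ P(b)))
Push ¬ through the quantifiers and connectives to reach negation normal form:
  (∃c ¬N(c)) ∨ (∃f N(f)) ∨ (∀d N(d)) ∧ (∀h ∃b (N(h) ∨ P(b)))
All bound variables are already distinct, so no renaming is needed.
Extract every quantifier outward, since the variables are now distinct and don't occur free across branches:
  ∃c ∃f ∀d ∀h ∃b (¬N(c) ∨ N(f) ∨ N(d) ∧ (N(h) ∨ P(b)))
The prefix is ∃c ∃f ∀d ∀h ∃b: 2 universal, 3 existential.

3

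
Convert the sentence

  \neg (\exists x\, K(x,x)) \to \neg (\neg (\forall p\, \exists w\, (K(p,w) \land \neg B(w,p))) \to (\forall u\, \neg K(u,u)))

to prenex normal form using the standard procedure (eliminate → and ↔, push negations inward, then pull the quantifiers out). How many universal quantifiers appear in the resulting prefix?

Rewrite implications/biconditionals: A → B as ¬A ∨ B.
  \neg \neg (\exists x\, K(x,x)) \lor \neg (\neg \neg (\forall p\, \exists w\, (K(p,w) \land \neg B(w,p))) \lor (\forall u\, \neg K(u,u)))
Move each ¬ inward, flipping quantifiers it crosses:
  (\exists x\, K(x,x)) \lor (\exists p\, \forall w\, (\neg K(p,w) \lor B(w,p))) \land (\exists u\, K(u,u))
Extract every quantifier outward, since the variables are now distinct and don't occur free across branches:
  \exists x\, \exists p\, \forall w\, \exists u\, (K(x,x) \lor (\neg K(p,w) \lor B(w,p)) \land K(u,u))
The prefix is \exists x \exists p \forall w \exists u: 1 universal, 3 existential.

1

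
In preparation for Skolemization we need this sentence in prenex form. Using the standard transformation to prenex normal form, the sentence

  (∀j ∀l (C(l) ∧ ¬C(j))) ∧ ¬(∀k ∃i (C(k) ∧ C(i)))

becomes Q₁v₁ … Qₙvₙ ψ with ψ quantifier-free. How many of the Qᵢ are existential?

1

Move each ¬ inward, flipping quantifiers it crosses:
  (∀j ∀l (C(l) ∧ ¬C(j))) ∧ (∃k ∀i (¬C(k) ∨ ¬C(i)))
Extract every quantifier outward, since the variables are now distinct and don't occur free across branches:
  ∀j ∀l ∃k ∀i (C(l) ∧ ¬C(j) ∧ (¬C(k) ∨ ¬C(i)))
The prefix is ∀j ∀l ∃k ∀i: 3 universal, 1 existential.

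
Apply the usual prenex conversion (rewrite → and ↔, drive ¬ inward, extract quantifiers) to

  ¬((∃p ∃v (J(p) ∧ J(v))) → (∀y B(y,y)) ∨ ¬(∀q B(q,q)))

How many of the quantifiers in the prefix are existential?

Rewrite implications/biconditionals: A → B as ¬A ∨ B.
  ¬(¬(∃p ∃v (J(p) ∧ J(v))) ∨ (∀y B(y,y)) ∨ ¬(∀q B(q,q)))
Drive negations inward (¬∀x A ≡ ∃x ¬A, ¬∃x A ≡ ∀x ¬A, De Morgan for ∧/∨):
  (∃p ∃v (J(p) ∧ J(v))) ∧ (∃y ¬B(y,y)) ∧ (∀q B(q,q))
Extract every quantifier outward, since the variables are now distinct and don't occur free across branches:
  ∃p ∃v ∃y ∀q (J(p) ∧ J(v) ∧ ¬B(y,y) ∧ B(q,q))
The prefix is ∃p ∃v ∃y ∀q: 1 universal, 3 existential.

3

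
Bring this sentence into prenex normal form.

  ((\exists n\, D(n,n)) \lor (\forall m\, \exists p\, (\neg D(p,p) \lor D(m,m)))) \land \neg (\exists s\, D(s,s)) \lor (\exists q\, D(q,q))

Push ¬ through the quantifiers and connectives to reach negation normal form:
  ((\exists n\, D(n,n)) \lor (\forall m\, \exists p\, (\neg D(p,p) \lor D(m,m)))) \land (\forall s\, \neg D(s,s)) \lor (\exists q\, D(q,q))
All bound variables are already distinct, so no renaming is needed.
Extract every quantifier outward, since the variables are now distinct and don't occur free across branches:
  \exists n\, \forall m\, \exists p\, \forall s\, \exists q\, ((D(n,n) \lor \neg D(p,p) \lor D(m,m)) \land \neg D(s,s) \lor D(q,q))

\exists n\, \forall m\, \exists p\, \forall s\, \exists q\, ((D(n,n) \lor \neg D(p,p) \lor D(m,m)) \land \neg D(s,s) \lor D(q,q))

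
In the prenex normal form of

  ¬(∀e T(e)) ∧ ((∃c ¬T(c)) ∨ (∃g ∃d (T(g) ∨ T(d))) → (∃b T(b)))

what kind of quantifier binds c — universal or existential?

universal

Rewrite implications/biconditionals: A → B as ¬A ∨ B.
  ¬(∀e T(e)) ∧ (¬((∃c ¬T(c)) ∨ (∃g ∃d (T(g) ∨ T(d)))) ∨ (∃b T(b)))
Push ¬ through the quantifiers and connectives to reach negation normal form:
  (∃e ¬T(e)) ∧ ((∀c T(c)) ∧ (∀g ∀d (¬T(g) ∧ ¬T(d))) ∨ (∃b T(b)))
All bound variables are already distinct, so no renaming is needed.
Finally move all quantifiers to the prefix:
  ∃e ∀c ∀g ∀d ∃b (¬T(e) ∧ (T(c) ∧ ¬T(g) ∧ ¬T(d) ∨ T(b)))
The quantifier ∃c sits under an odd number of negations (counting the antecedent side of each →), so it flips to ∀c.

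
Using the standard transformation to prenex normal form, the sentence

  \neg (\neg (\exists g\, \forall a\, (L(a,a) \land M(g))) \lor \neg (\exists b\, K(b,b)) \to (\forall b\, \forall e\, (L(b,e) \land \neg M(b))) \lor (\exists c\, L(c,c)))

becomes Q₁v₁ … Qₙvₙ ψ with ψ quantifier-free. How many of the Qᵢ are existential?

Rewrite implications/biconditionals: A → B as ¬A ∨ B.
  \neg (\neg (\neg (\exists g\, \forall a\, (L(a,a) \land M(g))) \lor \neg (\exists b\, K(b,b))) \lor (\forall b\, \forall e\, (L(b,e) \land \neg M(b))) \lor (\exists c\, L(c,c)))
Move each ¬ inward, flipping quantifiers it crosses:
  ((\forall g\, \exists a\, (\neg L(a,a) \lor \neg M(g))) \lor (\forall b\, \neg K(b,b))) \land (\exists b\, \exists e\, (\neg L(b,e) \lor M(b))) \land (\forall c\, \neg L(c,c))
Standardize variables apart so no two quantifiers bind the same name: b↦q.
  ((\forall g\, \exists a\, (\neg L(a,a) \lor \neg M(g))) \lor (\forall b\, \neg K(b,b))) \land (\exists q\, \exists e\, (\neg L(q,e) \lor M(q))) \land (\forall c\, \neg L(c,c))
Finally move all quantifiers to the prefix:
  \forall g\, \exists a\, \forall b\, \exists q\, \exists e\, \forall c\, ((\neg L(a,a) \lor \neg M(g) \lor \neg K(b,b)) \land (\neg L(q,e) \lor M(q)) \land \neg L(c,c))
The prefix is \forall g \exists a \forall b \exists q \exists e \forall c: 3 universal, 3 existential.

3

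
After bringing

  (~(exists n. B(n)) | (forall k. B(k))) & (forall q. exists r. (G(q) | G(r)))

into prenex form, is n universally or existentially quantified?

universal

Drive negations inward (¬∀x A ≡ ∃x ¬A, ¬∃x A ≡ ∀x ¬A, De Morgan for ∧/∨):
  ((forall n. ~B(n)) | (forall k. B(k))) & (forall q. exists r. (G(q) | G(r)))
All bound variables are already distinct, so no renaming is needed.
Finally move all quantifiers to the prefix:
  forall n. forall k. forall q. exists r. ((~B(n) | B(k)) & (G(q) | G(r)))
The quantifier exists n sits under an odd number of negations, so it flips to forall n.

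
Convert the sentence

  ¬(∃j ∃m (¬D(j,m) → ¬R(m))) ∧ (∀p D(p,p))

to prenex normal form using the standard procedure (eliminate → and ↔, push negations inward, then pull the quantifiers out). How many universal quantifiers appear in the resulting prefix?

3

Rewrite implications/biconditionals: A → B as ¬A ∨ B.
  ¬(∃j ∃m (¬¬D(j,m) ∨ ¬R(m))) ∧ (∀p D(p,p))
Drive negations inward (¬∀x A ≡ ∃x ¬A, ¬∃x A ≡ ∀x ¬A, De Morgan for ∧/∨):
  (∀j ∀m (¬D(j,m) ∧ R(m))) ∧ (∀p D(p,p))
All bound variables are already distinct, so no renaming is needed.
Pull the quantifiers to the front (each side's bound variable is not free in the other side):
  ∀j ∀m ∀p (¬D(j,m) ∧ R(m) ∧ D(p,p))
The prefix is ∀j ∀m ∀p: 3 universal, 0 existential.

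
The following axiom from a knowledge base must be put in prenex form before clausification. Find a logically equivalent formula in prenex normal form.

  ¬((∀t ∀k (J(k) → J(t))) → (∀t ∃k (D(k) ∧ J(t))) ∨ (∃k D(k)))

∀t ∀k ∃c ∀s ∀w ((¬J(k) ∨ J(t)) ∧ (¬D(s) ∨ ¬J(c)) ∧ ¬D(w))

First replace A → B with ¬A ∨ B.
  ¬(¬(∀t ∀k (¬J(k) ∨ J(t))) ∨ (∀t ∃k (D(k) ∧ J(t))) ∨ (∃k D(k)))
Move each ¬ inward, flipping quantifiers it crosses:
  (∀t ∀k (¬J(k) ∨ J(t))) ∧ (∃t ∀k (¬D(k) ∨ ¬J(t))) ∧ (∀k ¬D(k))
Give each quantifier a distinct variable: t↦c, k↦s, k↦w.
  (∀t ∀k (¬J(k) ∨ J(t))) ∧ (∃c ∀s (¬D(s) ∨ ¬J(c))) ∧ (∀w ¬D(w))
Finally move all quantifiers to the prefix:
  ∀t ∀k ∃c ∀s ∀w ((¬J(k) ∨ J(t)) ∧ (¬D(s) ∨ ¬J(c)) ∧ ¬D(w))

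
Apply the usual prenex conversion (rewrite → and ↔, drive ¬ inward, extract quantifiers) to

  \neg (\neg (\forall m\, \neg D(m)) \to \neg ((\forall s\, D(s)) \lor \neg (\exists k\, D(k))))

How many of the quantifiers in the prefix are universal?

2

Rewrite implications/biconditionals: A → B as ¬A ∨ B.
  \neg (\neg \neg (\forall m\, \neg D(m)) \lor \neg ((\forall s\, D(s)) \lor \neg (\exists k\, D(k))))
Drive negations inward (¬∀x A ≡ ∃x ¬A, ¬∃x A ≡ ∀x ¬A, De Morgan for ∧/∨):
  (\exists m\, D(m)) \land ((\forall s\, D(s)) \lor (\forall k\, \neg D(k)))
Pull the quantifiers to the front (each side's bound variable is not free in the other side):
  \exists m\, \forall s\, \forall k\, (D(m) \land (D(s) \lor \neg D(k)))
The prefix is \exists m \forall s \forall k: 2 universal, 1 existential.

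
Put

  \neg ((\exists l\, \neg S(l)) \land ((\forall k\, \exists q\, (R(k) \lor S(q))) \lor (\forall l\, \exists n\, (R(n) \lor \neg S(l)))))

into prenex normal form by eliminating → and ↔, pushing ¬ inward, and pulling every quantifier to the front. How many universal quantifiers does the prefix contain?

3

Push ¬ through the quantifiers and connectives to reach negation normal form:
  (\forall l\, S(l)) \lor (\exists k\, \forall q\, (\neg R(k) \land \neg S(q))) \land (\exists l\, \forall n\, (\neg R(n) \land S(l)))
Rename bound variables to avoid capture: l↦p.
  (\forall l\, S(l)) \lor (\exists k\, \forall q\, (\neg R(k) \land \neg S(q))) \land (\exists p\, \forall n\, (\neg R(n) \land S(p)))
Finally move all quantifiers to the prefix:
  \forall l\, \exists k\, \forall q\, \exists p\, \forall n\, (S(l) \lor \neg R(k) \land \neg S(q) \land \neg R(n) \land S(p))
The prefix is \forall l \exists k \forall q \exists p \forall n: 3 universal, 2 existential.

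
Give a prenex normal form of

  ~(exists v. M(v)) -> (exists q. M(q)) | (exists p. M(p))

exists v. exists q. exists p. (M(v) | M(q) | M(p))

Eliminate → and ↔ using ¬ and ∨.
  ~~(exists v. M(v)) | (exists q. M(q)) | (exists p. M(p))
Push ¬ through the quantifiers and connectives to reach negation normal form:
  (exists v. M(v)) | (exists q. M(q)) | (exists p. M(p))
All bound variables are already distinct, so no renaming is needed.
Extract every quantifier outward, since the variables are now distinct and don't occur free across branches:
  exists v. exists q. exists p. (M(v) | M(q) | M(p))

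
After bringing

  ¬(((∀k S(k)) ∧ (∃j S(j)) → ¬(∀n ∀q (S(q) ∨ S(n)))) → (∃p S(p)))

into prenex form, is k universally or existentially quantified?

existential

First replace A → B with ¬A ∨ B.
  ¬(¬(¬((∀k S(k)) ∧ (∃j S(j))) ∨ ¬(∀n ∀q (S(q) ∨ S(n)))) ∨ (∃p S(p)))
Move each ¬ inward, flipping quantifiers it crosses:
  ((∃k ¬S(k)) ∨ (∀j ¬S(j)) ∨ (∃n ∃q (¬S(q) ∧ ¬S(n)))) ∧ (∀p ¬S(p))
All bound variables are already distinct, so no renaming is needed.
Finally move all quantifiers to the prefix:
  ∃k ∀j ∃n ∃q ∀p ((¬S(k) ∨ ¬S(j) ∨ ¬S(q) ∧ ¬S(n)) ∧ ¬S(p))
The quantifier ∀k sits under an odd number of negations (counting the antecedent side of each →), so it flips to ∃k.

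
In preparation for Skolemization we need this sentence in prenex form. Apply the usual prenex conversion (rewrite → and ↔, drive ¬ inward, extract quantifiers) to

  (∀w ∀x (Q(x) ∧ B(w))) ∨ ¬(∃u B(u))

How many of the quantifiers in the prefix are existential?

0

Push ¬ through the quantifiers and connectives to reach negation normal form:
  (∀w ∀x (Q(x) ∧ B(w))) ∨ (∀u ¬B(u))
Finally move all quantifiers to the prefix:
  ∀w ∀x ∀u (Q(x) ∧ B(w) ∨ ¬B(u))
The prefix is ∀w ∀x ∀u: 3 universal, 0 existential.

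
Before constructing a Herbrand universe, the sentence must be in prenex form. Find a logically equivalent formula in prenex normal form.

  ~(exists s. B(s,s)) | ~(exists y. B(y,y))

Push ¬ through the quantifiers and connectives to reach negation normal form:
  (forall s. ~B(s,s)) | (forall y. ~B(y,y))
All bound variables are already distinct, so no renaming is needed.
Finally move all quantifiers to the prefix:
  forall s. forall y. (~B(s,s) | ~B(y,y))

forall s. forall y. (~B(s,s) | ~B(y,y))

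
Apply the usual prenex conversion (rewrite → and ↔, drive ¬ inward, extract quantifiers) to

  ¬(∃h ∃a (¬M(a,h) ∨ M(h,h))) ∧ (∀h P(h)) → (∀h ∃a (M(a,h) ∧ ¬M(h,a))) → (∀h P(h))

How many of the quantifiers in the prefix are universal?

Eliminate → and ↔ using ¬ and ∨.
  ¬(¬(∃h ∃a (¬M(a,h) ∨ M(h,h))) ∧ (∀h P(h))) ∨ ¬(∀h ∃a (M(a,h) ∧ ¬M(h,a))) ∨ (∀h P(h))
Push ¬ through the quantifiers and connectives to reach negation normal form:
  (∃h ∃a (¬M(a,h) ∨ M(h,h))) ∨ (∃h ¬P(h)) ∨ (∃h ∀a (¬M(a,h) ∨ M(h,a))) ∨ (∀h P(h))
Rename bound variables to avoid capture: h↦r, h↦p, a↦w, h↦u.
  (∃h ∃a (¬M(a,h) ∨ M(h,h))) ∨ (∃r ¬P(r)) ∨ (∃p ∀w (¬M(w,p) ∨ M(p,w))) ∨ (∀u P(u))
Extract every quantifier outward, since the variables are now distinct and don't occur free across branches:
  ∃h ∃a ∃r ∃p ∀w ∀u (¬M(a,h) ∨ M(h,h) ∨ ¬P(r) ∨ ¬M(w,p) ∨ M(p,w) ∨ P(u))
The prefix is ∃h ∃a ∃r ∃p ∀w ∀u: 2 universal, 4 existential.

2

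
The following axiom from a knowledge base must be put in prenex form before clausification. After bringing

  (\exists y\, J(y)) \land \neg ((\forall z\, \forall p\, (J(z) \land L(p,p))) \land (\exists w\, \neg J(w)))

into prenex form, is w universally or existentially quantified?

universal

Move each ¬ inward, flipping quantifiers it crosses:
  (\exists y\, J(y)) \land ((\exists z\, \exists p\, (\neg J(z) \lor \neg L(p,p))) \lor (\forall w\, J(w)))
All bound variables are already distinct, so no renaming is needed.
Extract every quantifier outward, since the variables are now distinct and don't occur free across branches:
  \exists y\, \exists z\, \exists p\, \forall w\, (J(y) \land (\neg J(z) \lor \neg L(p,p) \lor J(w)))
The quantifier \exists w sits under an odd number of negations, so it flips to \forall w.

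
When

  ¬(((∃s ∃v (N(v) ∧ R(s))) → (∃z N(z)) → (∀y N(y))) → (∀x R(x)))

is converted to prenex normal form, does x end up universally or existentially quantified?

Eliminate → and ↔ using ¬ and ∨.
  ¬(¬(¬(∃s ∃v (N(v) ∧ R(s))) ∨ ¬(∃z N(z)) ∨ (∀y N(y))) ∨ (∀x R(x)))
Drive negations inward (¬∀x A ≡ ∃x ¬A, ¬∃x A ≡ ∀x ¬A, De Morgan for ∧/∨):
  ((∀s ∀v (¬N(v) ∨ ¬R(s))) ∨ (∀z ¬N(z)) ∨ (∀y N(y))) ∧ (∃x ¬R(x))
All bound variables are already distinct, so no renaming is needed.
Extract every quantifier outward, since the variables are now distinct and don't occur free across branches:
  ∀s ∀v ∀z ∀y ∃x ((¬N(v) ∨ ¬R(s) ∨ ¬N(z) ∨ N(y)) ∧ ¬R(x))
The quantifier ∀x sits under an odd number of negations (counting the antecedent side of each →), so it flips to ∃x.

existential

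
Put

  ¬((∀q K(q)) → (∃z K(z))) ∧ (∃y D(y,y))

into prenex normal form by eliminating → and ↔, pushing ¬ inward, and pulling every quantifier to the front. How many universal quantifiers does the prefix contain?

Eliminate → and ↔ using ¬ and ∨.
  ¬(¬(∀q K(q)) ∨ (∃z K(z))) ∧ (∃y D(y,y))
Drive negations inward (¬∀x A ≡ ∃x ¬A, ¬∃x A ≡ ∀x ¬A, De Morgan for ∧/∨):
  (∀q K(q)) ∧ (∀z ¬K(z)) ∧ (∃y D(y,y))
Finally move all quantifiers to the prefix:
  ∀q ∀z ∃y (K(q) ∧ ¬K(z) ∧ D(y,y))
The prefix is ∀q ∀z ∃y: 2 universal, 1 existential.

2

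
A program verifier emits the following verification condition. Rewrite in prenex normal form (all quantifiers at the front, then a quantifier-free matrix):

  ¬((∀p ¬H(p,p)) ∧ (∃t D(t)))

∃p ∀t (H(p,p) ∨ ¬D(t))

Move each ¬ inward, flipping quantifiers it crosses:
  (∃p H(p,p)) ∨ (∀t ¬D(t))
All bound variables are already distinct, so no renaming is needed.
Pull the quantifiers to the front (each side's bound variable is not free in the other side):
  ∃p ∀t (H(p,p) ∨ ¬D(t))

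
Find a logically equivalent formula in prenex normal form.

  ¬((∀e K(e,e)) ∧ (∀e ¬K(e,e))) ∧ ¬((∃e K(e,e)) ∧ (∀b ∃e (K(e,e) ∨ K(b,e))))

Push ¬ through the quantifiers and connectives to reach negation normal form:
  ((∃e ¬K(e,e)) ∨ (∃e K(e,e))) ∧ ((∀e ¬K(e,e)) ∨ (∃b ∀e (¬K(e,e) ∧ ¬K(b,e))))
Give each quantifier a distinct variable: e↦u1, e↦w, e↦x.
  ((∃e ¬K(e,e)) ∨ (∃u1 K(u1,u1))) ∧ ((∀w ¬K(w,w)) ∨ (∃b ∀x (¬K(x,x) ∧ ¬K(b,x))))
Pull the quantifiers to the front (each side's bound variable is not free in the other side):
  ∃e ∃u1 ∀w ∃b ∀x ((¬K(e,e) ∨ K(u1,u1)) ∧ (¬K(w,w) ∨ ¬K(x,x) ∧ ¬K(b,x)))

∃e ∃u1 ∀w ∃b ∀x ((¬K(e,e) ∨ K(u1,u1)) ∧ (¬K(w,w) ∨ ¬K(x,x) ∧ ¬K(b,x)))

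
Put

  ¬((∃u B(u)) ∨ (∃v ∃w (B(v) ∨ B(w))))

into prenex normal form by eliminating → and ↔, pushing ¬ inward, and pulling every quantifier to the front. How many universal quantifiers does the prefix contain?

Move each ¬ inward, flipping quantifiers it crosses:
  (∀u ¬B(u)) ∧ (∀v ∀w (¬B(v) ∧ ¬B(w)))
All bound variables are already distinct, so no renaming is needed.
Finally move all quantifiers to the prefix:
  ∀u ∀v ∀w (¬B(u) ∧ ¬B(v) ∧ ¬B(w))
The prefix is ∀u ∀v ∀w: 3 universal, 0 existential.

3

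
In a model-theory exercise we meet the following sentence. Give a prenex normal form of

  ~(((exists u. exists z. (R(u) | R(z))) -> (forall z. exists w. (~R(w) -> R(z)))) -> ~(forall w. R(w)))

Rewrite implications/biconditionals: A → B as ¬A ∨ B.
  ~(~(~(exists u. exists z. (R(u) | R(z))) | (forall z. exists w. (~~R(w) | R(z)))) | ~(forall w. R(w)))
Move each ¬ inward, flipping quantifiers it crosses:
  ((forall u. forall z. (~R(u) & ~R(z))) | (forall z. exists w. (R(w) | R(z)))) & (forall w. R(w))
Rename bound variables to avoid capture: z↦p, w↦z1.
  ((forall u. forall z. (~R(u) & ~R(z))) | (forall p. exists w. (R(w) | R(p)))) & (forall z1. R(z1))
Extract every quantifier outward, since the variables are now distinct and don't occur free across branches:
  forall u. forall z. forall p. exists w. forall z1. ((~R(u) & ~R(z) | R(w) | R(p)) & R(z1))

forall u. forall z. forall p. exists w. forall z1. ((~R(u) & ~R(z) | R(w) | R(p)) & R(z1))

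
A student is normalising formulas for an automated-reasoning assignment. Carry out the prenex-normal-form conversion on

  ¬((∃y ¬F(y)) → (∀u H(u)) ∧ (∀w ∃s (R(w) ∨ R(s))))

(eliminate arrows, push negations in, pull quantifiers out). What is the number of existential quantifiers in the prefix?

Eliminate → and ↔ using ¬ and ∨.
  ¬(¬(∃y ¬F(y)) ∨ (∀u H(u)) ∧ (∀w ∃s (R(w) ∨ R(s))))
Drive negations inward (¬∀x A ≡ ∃x ¬A, ¬∃x A ≡ ∀x ¬A, De Morgan for ∧/∨):
  (∃y ¬F(y)) ∧ ((∃u ¬H(u)) ∨ (∃w ∀s (¬R(w) ∧ ¬R(s))))
Finally move all quantifiers to the prefix:
  ∃y ∃u ∃w ∀s (¬F(y) ∧ (¬H(u) ∨ ¬R(w) ∧ ¬R(s)))
The prefix is ∃y ∃u ∃w ∀s: 1 universal, 3 existential.

3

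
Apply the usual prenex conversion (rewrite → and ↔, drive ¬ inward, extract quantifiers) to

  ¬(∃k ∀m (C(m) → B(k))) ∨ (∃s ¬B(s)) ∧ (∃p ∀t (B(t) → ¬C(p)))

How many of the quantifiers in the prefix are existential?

3

First replace A → B with ¬A ∨ B.
  ¬(∃k ∀m (¬C(m) ∨ B(k))) ∨ (∃s ¬B(s)) ∧ (∃p ∀t (¬B(t) ∨ ¬C(p)))
Move each ¬ inward, flipping quantifiers it crosses:
  (∀k ∃m (C(m) ∧ ¬B(k))) ∨ (∃s ¬B(s)) ∧ (∃p ∀t (¬B(t) ∨ ¬C(p)))
Finally move all quantifiers to the prefix:
  ∀k ∃m ∃s ∃p ∀t (C(m) ∧ ¬B(k) ∨ ¬B(s) ∧ (¬B(t) ∨ ¬C(p)))
The prefix is ∀k ∃m ∃s ∃p ∀t: 2 universal, 3 existential.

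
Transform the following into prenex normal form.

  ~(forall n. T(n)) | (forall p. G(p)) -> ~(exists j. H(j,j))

Eliminate → and ↔ using ¬ and ∨.
  ~(~(forall n. T(n)) | (forall p. G(p))) | ~(exists j. H(j,j))
Move each ¬ inward, flipping quantifiers it crosses:
  (forall n. T(n)) & (exists p. ~G(p)) | (forall j. ~H(j,j))
Pull the quantifiers to the front (each side's bound variable is not free in the other side):
  forall n. exists p. forall j. (T(n) & ~G(p) | ~H(j,j))

forall n. exists p. forall j. (T(n) & ~G(p) | ~H(j,j))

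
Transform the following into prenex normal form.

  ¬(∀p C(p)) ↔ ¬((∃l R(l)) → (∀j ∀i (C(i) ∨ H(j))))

Rewrite implications/biconditionals: A → B as ¬A ∨ B; A ↔ B as (¬A ∨ B) ∧ (¬B ∨ A).
  (¬¬(∀p C(p)) ∨ ¬(¬(∃l R(l)) ∨ (∀j ∀i (C(i) ∨ H(j))))) ∧ (¬¬(¬(∃l R(l)) ∨ (∀j ∀i (C(i) ∨ H(j)))) ∨ ¬(∀p C(p)))
Drive negations inward (¬∀x A ≡ ∃x ¬A, ¬∃x A ≡ ∀x ¬A, De Morgan for ∧/∨):
  ((∀p C(p)) ∨ (∃l R(l)) ∧ (∃j ∃i (¬C(i) ∧ ¬H(j)))) ∧ ((∀l ¬R(l)) ∨ (∀j ∀i (C(i) ∨ H(j))) ∨ (∃p ¬C(p)))
Rename bound variables to avoid capture: l↦y, j↦w, i↦z1, p↦z.
  ((∀p C(p)) ∨ (∃l R(l)) ∧ (∃j ∃i (¬C(i) ∧ ¬H(j)))) ∧ ((∀y ¬R(y)) ∨ (∀w ∀z1 (C(z1) ∨ H(w))) ∨ (∃z ¬C(z)))
Finally move all quantifiers to the prefix:
  ∀p ∃l ∃j ∃i ∀y ∀w ∀z1 ∃z ((C(p) ∨ R(l) ∧ ¬C(i) ∧ ¬H(j)) ∧ (¬R(y) ∨ C(z1) ∨ H(w) ∨ ¬C(z)))

∀p ∃l ∃j ∃i ∀y ∀w ∀z1 ∃z ((C(p) ∨ R(l) ∧ ¬C(i) ∧ ¬H(j)) ∧ (¬R(y) ∨ C(z1) ∨ H(w) ∨ ¬C(z)))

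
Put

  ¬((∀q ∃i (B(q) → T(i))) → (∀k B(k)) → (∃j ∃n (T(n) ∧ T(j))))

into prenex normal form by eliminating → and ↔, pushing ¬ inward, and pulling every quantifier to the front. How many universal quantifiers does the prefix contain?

Rewrite implications/biconditionals: A → B as ¬A ∨ B.
  ¬(¬(∀q ∃i (¬B(q) ∨ T(i))) ∨ ¬(∀k B(k)) ∨ (∃j ∃n (T(n) ∧ T(j))))
Push ¬ through the quantifiers and connectives to reach negation normal form:
  (∀q ∃i (¬B(q) ∨ T(i))) ∧ (∀k B(k)) ∧ (∀j ∀n (¬T(n) ∨ ¬T(j)))
All bound variables are already distinct, so no renaming is needed.
Finally move all quantifiers to the prefix:
  ∀q ∃i ∀k ∀j ∀n ((¬B(q) ∨ T(i)) ∧ B(k) ∧ (¬T(n) ∨ ¬T(j)))
The prefix is ∀q ∃i ∀k ∀j ∀n: 4 universal, 1 existential.

4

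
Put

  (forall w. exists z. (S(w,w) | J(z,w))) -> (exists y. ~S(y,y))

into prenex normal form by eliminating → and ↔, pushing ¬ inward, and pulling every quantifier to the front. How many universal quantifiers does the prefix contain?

1

Eliminate → and ↔ using ¬ and ∨.
  ~(forall w. exists z. (S(w,w) | J(z,w))) | (exists y. ~S(y,y))
Push ¬ through the quantifiers and connectives to reach negation normal form:
  (exists w. forall z. (~S(w,w) & ~J(z,w))) | (exists y. ~S(y,y))
All bound variables are already distinct, so no renaming is needed.
Extract every quantifier outward, since the variables are now distinct and don't occur free across branches:
  exists w. forall z. exists y. (~S(w,w) & ~J(z,w) | ~S(y,y))
The prefix is exists w forall z exists y: 1 universal, 2 existential.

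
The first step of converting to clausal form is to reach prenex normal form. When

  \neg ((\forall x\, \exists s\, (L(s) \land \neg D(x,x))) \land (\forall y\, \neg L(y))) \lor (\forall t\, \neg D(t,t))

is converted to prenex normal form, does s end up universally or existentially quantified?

Move each ¬ inward, flipping quantifiers it crosses:
  (\exists x\, \forall s\, (\neg L(s) \lor D(x,x))) \lor (\exists y\, L(y)) \lor (\forall t\, \neg D(t,t))
All bound variables are already distinct, so no renaming is needed.
Extract every quantifier outward, since the variables are now distinct and don't occur free across branches:
  \exists x\, \forall s\, \exists y\, \forall t\, (\neg L(s) \lor D(x,x) \lor L(y) \lor \neg D(t,t))
The quantifier \exists s sits under an odd number of negations, so it flips to \forall s.

universal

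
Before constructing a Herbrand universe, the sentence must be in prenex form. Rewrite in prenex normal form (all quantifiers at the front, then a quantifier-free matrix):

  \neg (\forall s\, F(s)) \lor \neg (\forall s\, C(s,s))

Push ¬ through the quantifiers and connectives to reach negation normal form:
  (\exists s\, \neg F(s)) \lor (\exists s\, \neg C(s,s))
Rename bound variables to avoid capture: s↦q.
  (\exists s\, \neg F(s)) \lor (\exists q\, \neg C(q,q))
Pull the quantifiers to the front (each side's bound variable is not free in the other side):
  \exists s\, \exists q\, (\neg F(s) \lor \neg C(q,q))

\exists s\, \exists q\, (\neg F(s) \lor \neg C(q,q))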